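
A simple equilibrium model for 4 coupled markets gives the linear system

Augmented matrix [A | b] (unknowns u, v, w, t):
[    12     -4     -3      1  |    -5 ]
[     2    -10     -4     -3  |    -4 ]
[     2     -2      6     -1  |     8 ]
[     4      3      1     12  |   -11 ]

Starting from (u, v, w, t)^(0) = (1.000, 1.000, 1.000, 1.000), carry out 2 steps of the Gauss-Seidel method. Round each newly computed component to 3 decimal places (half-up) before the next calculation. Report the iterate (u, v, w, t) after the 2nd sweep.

(-0.084, 0.128, 1.239, -1.024)

Iteration 1:
  u = (-5 - (-4)·1.000 - (-3)·1.000 - (1)·1.000) / (12) = 0.083
  v = (-4 - (2)·0.083 - (-4)·1.000 - (-3)·1.000) / (-10) = -0.283
  w = (8 - (2)·0.083 - (-2)·-0.283 - (-1)·1.000) / (6) = 1.378
  t = (-11 - (4)·0.083 - (3)·-0.283 - (1)·1.378) / (12) = -0.988
Iteration 2:
  u = (-5 - (-4)·-0.283 - (-3)·1.378 - (1)·-0.988) / (12) = -0.084
  v = (-4 - (2)·-0.084 - (-4)·1.378 - (-3)·-0.988) / (-10) = 0.128
  w = (8 - (2)·-0.084 - (-2)·0.128 - (-1)·-0.988) / (6) = 1.239
  t = (-11 - (4)·-0.084 - (3)·0.128 - (1)·1.239) / (12) = -1.024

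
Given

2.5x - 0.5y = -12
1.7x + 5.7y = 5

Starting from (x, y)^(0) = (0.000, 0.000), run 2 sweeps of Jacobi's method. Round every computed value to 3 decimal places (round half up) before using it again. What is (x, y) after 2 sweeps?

(-4.625, 2.309)

Iteration 1:
  x = (-12 - (-0.5)·0.000) / (2.5) = -4.800
  y = (5 - (1.7)·0.000) / (5.7) = 0.877
Iteration 2:
  x = (-12 - (-0.5)·0.877) / (2.5) = -4.625
  y = (5 - (1.7)·-4.800) / (5.7) = 2.309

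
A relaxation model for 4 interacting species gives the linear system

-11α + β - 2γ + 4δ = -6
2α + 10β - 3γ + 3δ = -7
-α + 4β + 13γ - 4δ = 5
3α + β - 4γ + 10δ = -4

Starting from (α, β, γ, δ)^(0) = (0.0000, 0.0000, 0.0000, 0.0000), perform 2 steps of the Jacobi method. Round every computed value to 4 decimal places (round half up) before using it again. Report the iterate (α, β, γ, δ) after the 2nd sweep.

(0.2664, -0.5737, 0.5189, -0.3398)

Iteration 1:
  α = (-6 - (1)·0.0000 - (-2)·0.0000 - (4)·0.0000) / (-11) = 0.5455
  β = (-7 - (2)·0.0000 - (-3)·0.0000 - (3)·0.0000) / (10) = -0.7000
  γ = (5 - (-1)·0.0000 - (4)·0.0000 - (-4)·0.0000) / (13) = 0.3846
  δ = (-4 - (3)·0.0000 - (1)·0.0000 - (-4)·0.0000) / (10) = -0.4000
Iteration 2:
  α = (-6 - (1)·-0.7000 - (-2)·0.3846 - (4)·-0.4000) / (-11) = 0.2664
  β = (-7 - (2)·0.5455 - (-3)·0.3846 - (3)·-0.4000) / (10) = -0.5737
  γ = (5 - (-1)·0.5455 - (4)·-0.7000 - (-4)·-0.4000) / (13) = 0.5189
  δ = (-4 - (3)·0.5455 - (1)·-0.7000 - (-4)·0.3846) / (10) = -0.3398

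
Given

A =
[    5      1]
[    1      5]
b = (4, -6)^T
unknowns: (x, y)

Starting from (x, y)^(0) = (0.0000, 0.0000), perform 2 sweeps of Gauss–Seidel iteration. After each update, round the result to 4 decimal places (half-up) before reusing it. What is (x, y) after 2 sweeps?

(1.0720, -1.4144)

Iteration 1:
  x = (4 - (1)·0.0000) / (5) = 0.8000
  y = (-6 - (1)·0.8000) / (5) = -1.3600
Iteration 2:
  x = (4 - (1)·-1.3600) / (5) = 1.0720
  y = (-6 - (1)·1.0720) / (5) = -1.4144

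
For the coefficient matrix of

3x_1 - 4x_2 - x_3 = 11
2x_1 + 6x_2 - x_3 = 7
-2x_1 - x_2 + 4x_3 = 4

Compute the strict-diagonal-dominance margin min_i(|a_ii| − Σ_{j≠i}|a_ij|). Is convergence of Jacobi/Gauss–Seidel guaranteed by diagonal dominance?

row 1: |3| − (4+1) = -2
row 2: |6| − (2+1) = 3
row 3: |4| − (2+1) = 1
minimum over rows = -2 → not strictly diagonally dominant

-2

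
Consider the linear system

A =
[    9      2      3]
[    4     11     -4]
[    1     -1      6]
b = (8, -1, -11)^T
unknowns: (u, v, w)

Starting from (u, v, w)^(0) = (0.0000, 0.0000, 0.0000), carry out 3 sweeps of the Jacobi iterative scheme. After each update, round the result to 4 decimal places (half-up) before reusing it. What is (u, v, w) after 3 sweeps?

Iteration 1:
  u = (8 - (2)·0.0000 - (3)·0.0000) / (9) = 0.8889
  v = (-1 - (4)·0.0000 - (-4)·0.0000) / (11) = -0.0909
  w = (-11 - (1)·0.0000 - (-1)·0.0000) / (6) = -1.8333
Iteration 2:
  u = (8 - (2)·-0.0909 - (3)·-1.8333) / (9) = 1.5202
  v = (-1 - (4)·0.8889 - (-4)·-1.8333) / (11) = -1.0808
  w = (-11 - (1)·0.8889 - (-1)·-0.0909) / (6) = -1.9966
Iteration 3:
  u = (8 - (2)·-1.0808 - (3)·-1.9966) / (9) = 1.7946
  v = (-1 - (4)·1.5202 - (-4)·-1.9966) / (11) = -1.3697
  w = (-11 - (1)·1.5202 - (-1)·-1.0808) / (6) = -2.2668

(1.7946, -1.3697, -2.2668)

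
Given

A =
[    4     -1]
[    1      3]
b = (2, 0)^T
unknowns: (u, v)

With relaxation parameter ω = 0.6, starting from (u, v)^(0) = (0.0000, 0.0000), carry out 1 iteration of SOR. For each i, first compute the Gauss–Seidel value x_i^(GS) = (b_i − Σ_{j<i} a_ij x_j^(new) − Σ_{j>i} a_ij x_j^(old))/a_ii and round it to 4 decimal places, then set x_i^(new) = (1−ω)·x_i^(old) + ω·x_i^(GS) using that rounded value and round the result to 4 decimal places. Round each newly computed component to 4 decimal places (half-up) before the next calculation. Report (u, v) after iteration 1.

Iteration 1:
  u: GS value = (2 - (-1)·0.0000) / (4) = 0.5000;  u ← (1−ω)·0.0000 + ω·0.5000 = 0.3000
  v: GS value = (0 - (1)·0.3000) / (3) = -0.1000;  v ← (1−ω)·0.0000 + ω·-0.1000 = -0.0600

(0.3000, -0.0600)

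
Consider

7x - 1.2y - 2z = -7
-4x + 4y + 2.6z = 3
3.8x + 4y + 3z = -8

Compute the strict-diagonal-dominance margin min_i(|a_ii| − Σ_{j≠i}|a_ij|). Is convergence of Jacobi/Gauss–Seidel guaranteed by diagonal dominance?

-4.8

row 1: |7| − (1.2+2) = 3.8
row 2: |4| − (4+2.6) = -2.6
row 3: |3| − (3.8+4) = -4.8
minimum over rows = -4.8 → not strictly diagonally dominant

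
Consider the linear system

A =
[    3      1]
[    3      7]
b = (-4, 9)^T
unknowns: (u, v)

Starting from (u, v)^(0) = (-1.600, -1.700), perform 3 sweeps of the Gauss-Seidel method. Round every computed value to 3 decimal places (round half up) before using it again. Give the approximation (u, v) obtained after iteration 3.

Iteration 1:
  u = (-4 - (1)·-1.700) / (3) = -0.767
  v = (9 - (3)·-0.767) / (7) = 1.614
Iteration 2:
  u = (-4 - (1)·1.614) / (3) = -1.871
  v = (9 - (3)·-1.871) / (7) = 2.088
Iteration 3:
  u = (-4 - (1)·2.088) / (3) = -2.029
  v = (9 - (3)·-2.029) / (7) = 2.155

(-2.029, 2.155)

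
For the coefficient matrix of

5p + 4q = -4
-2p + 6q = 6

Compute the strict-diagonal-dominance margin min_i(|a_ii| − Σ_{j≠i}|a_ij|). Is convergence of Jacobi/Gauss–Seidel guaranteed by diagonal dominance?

1

row 1: |5| − (4) = 1
row 2: |6| − (2) = 4
minimum over rows = 1 → strictly diagonally dominant (convergence guaranteed)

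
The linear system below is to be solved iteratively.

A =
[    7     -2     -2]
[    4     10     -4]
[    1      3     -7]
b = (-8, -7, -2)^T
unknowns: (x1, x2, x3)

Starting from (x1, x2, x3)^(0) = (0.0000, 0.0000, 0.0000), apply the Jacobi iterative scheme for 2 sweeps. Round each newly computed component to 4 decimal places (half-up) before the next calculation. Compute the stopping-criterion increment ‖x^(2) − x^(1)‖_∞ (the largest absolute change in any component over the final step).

0.5714

Iteration 1:
  x1 = (-8 - (-2)·0.0000 - (-2)·0.0000) / (7) = -1.1429
  x2 = (-7 - (4)·0.0000 - (-4)·0.0000) / (10) = -0.7000
  x3 = (-2 - (1)·0.0000 - (3)·0.0000) / (-7) = 0.2857
Iteration 2:
  x1 = (-8 - (-2)·-0.7000 - (-2)·0.2857) / (7) = -1.2612
  x2 = (-7 - (4)·-1.1429 - (-4)·0.2857) / (10) = -0.1286
  x3 = (-2 - (1)·-1.1429 - (3)·-0.7000) / (-7) = -0.1776
Change: (-0.1183, 0.5714, -0.4633) → max |·| = 0.5714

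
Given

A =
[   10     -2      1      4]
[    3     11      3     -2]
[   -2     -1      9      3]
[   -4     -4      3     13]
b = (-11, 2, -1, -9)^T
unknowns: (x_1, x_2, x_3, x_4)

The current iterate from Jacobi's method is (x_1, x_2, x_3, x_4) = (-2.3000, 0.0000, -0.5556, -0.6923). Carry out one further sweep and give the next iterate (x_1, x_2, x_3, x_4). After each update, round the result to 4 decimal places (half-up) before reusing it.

(-0.7675, 0.8347, -0.3915, -1.2718)

One sweep:
  x_1 = (-11 - (-2)·0.0000 - (1)·-0.5556 - (4)·-0.6923) / (10) = -0.7675
  x_2 = (2 - (3)·-2.3000 - (3)·-0.5556 - (-2)·-0.6923) / (11) = 0.8347
  x_3 = (-1 - (-2)·-2.3000 - (-1)·0.0000 - (3)·-0.6923) / (9) = -0.3915
  x_4 = (-9 - (-4)·-2.3000 - (-4)·0.0000 - (3)·-0.5556) / (13) = -1.2718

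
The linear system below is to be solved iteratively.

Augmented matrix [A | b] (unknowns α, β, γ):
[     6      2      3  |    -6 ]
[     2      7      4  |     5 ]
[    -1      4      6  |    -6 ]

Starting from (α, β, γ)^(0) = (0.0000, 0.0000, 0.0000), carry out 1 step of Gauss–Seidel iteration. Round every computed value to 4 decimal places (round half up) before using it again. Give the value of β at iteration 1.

1.0000

Iteration 1:
  α = (-6 - (2)·0.0000 - (3)·0.0000) / (6) = -1.0000
  β = (5 - (2)·-1.0000 - (4)·0.0000) / (7) = 1.0000
  γ = (-6 - (-1)·-1.0000 - (4)·1.0000) / (6) = -1.8333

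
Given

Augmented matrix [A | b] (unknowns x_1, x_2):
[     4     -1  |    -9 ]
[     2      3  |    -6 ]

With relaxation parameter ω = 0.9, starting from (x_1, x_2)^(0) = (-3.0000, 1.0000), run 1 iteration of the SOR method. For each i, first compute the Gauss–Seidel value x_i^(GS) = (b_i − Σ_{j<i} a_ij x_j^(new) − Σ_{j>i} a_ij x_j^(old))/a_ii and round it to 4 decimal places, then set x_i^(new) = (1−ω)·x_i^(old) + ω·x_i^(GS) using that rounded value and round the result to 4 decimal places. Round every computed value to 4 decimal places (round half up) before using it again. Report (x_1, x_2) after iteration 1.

Iteration 1:
  x_1: GS value = (-9 - (-1)·1.0000) / (4) = -2.0000;  x_1 ← (1−ω)·-3.0000 + ω·-2.0000 = -2.1000
  x_2: GS value = (-6 - (2)·-2.1000) / (3) = -0.6000;  x_2 ← (1−ω)·1.0000 + ω·-0.6000 = -0.4400

(-2.1000, -0.4400)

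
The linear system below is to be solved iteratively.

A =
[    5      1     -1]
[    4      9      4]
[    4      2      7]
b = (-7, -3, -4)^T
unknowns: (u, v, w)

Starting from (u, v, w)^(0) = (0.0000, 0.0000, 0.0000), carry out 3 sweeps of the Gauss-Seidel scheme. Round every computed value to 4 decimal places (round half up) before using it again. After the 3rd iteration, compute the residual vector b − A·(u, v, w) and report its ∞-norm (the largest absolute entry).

0.0179

Iteration 1:
  u = (-7 - (1)·0.0000 - (-1)·0.0000) / (5) = -1.4000
  v = (-3 - (4)·-1.4000 - (4)·0.0000) / (9) = 0.2889
  w = (-4 - (4)·-1.4000 - (2)·0.2889) / (7) = 0.1460
Iteration 2:
  u = (-7 - (1)·0.2889 - (-1)·0.1460) / (5) = -1.4286
  v = (-3 - (4)·-1.4286 - (4)·0.1460) / (9) = 0.2367
  w = (-4 - (4)·-1.4286 - (2)·0.2367) / (7) = 0.1773
Iteration 3:
  u = (-7 - (1)·0.2367 - (-1)·0.1773) / (5) = -1.4119
  v = (-3 - (4)·-1.4119 - (4)·0.1773) / (9) = 0.2154
  w = (-4 - (4)·-1.4119 - (2)·0.2154) / (7) = 0.1738
Residual b − A·x = (0.0179, 0.0138, 0.0002); ∞-norm = 0.0179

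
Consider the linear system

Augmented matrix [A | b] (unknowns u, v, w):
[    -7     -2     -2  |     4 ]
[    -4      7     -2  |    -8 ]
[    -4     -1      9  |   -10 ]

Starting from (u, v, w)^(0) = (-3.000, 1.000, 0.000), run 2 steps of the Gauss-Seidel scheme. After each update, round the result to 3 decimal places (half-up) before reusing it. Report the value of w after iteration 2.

Iteration 1:
  u = (4 - (-2)·1.000 - (-2)·0.000) / (-7) = -0.857
  v = (-8 - (-4)·-0.857 - (-2)·0.000) / (7) = -1.633
  w = (-10 - (-4)·-0.857 - (-1)·-1.633) / (9) = -1.673
Iteration 2:
  u = (4 - (-2)·-1.633 - (-2)·-1.673) / (-7) = 0.373
  v = (-8 - (-4)·0.373 - (-2)·-1.673) / (7) = -1.408
  w = (-10 - (-4)·0.373 - (-1)·-1.408) / (9) = -1.102

-1.102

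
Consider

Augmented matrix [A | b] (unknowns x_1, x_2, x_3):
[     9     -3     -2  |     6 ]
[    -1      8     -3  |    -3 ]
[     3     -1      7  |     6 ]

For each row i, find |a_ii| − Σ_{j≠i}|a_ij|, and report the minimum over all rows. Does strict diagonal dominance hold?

row 1: |9| − (3+2) = 4
row 2: |8| − (1+3) = 4
row 3: |7| − (3+1) = 3
minimum over rows = 3 → strictly diagonally dominant (convergence guaranteed)

3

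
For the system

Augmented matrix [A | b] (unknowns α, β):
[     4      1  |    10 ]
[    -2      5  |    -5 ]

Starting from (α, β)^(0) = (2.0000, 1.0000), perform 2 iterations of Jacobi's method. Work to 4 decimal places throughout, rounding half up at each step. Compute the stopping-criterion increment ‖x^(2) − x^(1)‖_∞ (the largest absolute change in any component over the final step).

Iteration 1:
  α = (10 - (1)·1.0000) / (4) = 2.2500
  β = (-5 - (-2)·2.0000) / (5) = -0.2000
Iteration 2:
  α = (10 - (1)·-0.2000) / (4) = 2.5500
  β = (-5 - (-2)·2.2500) / (5) = -0.1000
Change: (0.3000, 0.1000) → max |·| = 0.3000

0.3000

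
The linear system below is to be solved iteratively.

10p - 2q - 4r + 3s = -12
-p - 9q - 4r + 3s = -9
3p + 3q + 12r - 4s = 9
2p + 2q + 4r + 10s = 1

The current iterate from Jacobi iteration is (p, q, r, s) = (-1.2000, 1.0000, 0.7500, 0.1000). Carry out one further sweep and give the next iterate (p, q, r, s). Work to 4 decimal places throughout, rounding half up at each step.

(-0.7300, 0.8333, 0.8333, -0.1600)

One sweep:
  p = (-12 - (-2)·1.0000 - (-4)·0.7500 - (3)·0.1000) / (10) = -0.7300
  q = (-9 - (-1)·-1.2000 - (-4)·0.7500 - (3)·0.1000) / (-9) = 0.8333
  r = (9 - (3)·-1.2000 - (3)·1.0000 - (-4)·0.1000) / (12) = 0.8333
  s = (1 - (2)·-1.2000 - (2)·1.0000 - (4)·0.7500) / (10) = -0.1600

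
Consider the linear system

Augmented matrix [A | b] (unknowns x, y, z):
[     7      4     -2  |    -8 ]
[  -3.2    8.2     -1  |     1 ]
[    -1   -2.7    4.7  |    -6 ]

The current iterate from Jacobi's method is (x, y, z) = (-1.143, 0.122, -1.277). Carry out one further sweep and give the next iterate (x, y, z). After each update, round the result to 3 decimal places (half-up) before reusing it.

One sweep:
  x = (-8 - (4)·0.122 - (-2)·-1.277) / (7) = -1.577
  y = (1 - (-3.2)·-1.143 - (-1)·-1.277) / (8.2) = -0.480
  z = (-6 - (-1)·-1.143 - (-2.7)·0.122) / (4.7) = -1.450

(-1.577, -0.480, -1.450)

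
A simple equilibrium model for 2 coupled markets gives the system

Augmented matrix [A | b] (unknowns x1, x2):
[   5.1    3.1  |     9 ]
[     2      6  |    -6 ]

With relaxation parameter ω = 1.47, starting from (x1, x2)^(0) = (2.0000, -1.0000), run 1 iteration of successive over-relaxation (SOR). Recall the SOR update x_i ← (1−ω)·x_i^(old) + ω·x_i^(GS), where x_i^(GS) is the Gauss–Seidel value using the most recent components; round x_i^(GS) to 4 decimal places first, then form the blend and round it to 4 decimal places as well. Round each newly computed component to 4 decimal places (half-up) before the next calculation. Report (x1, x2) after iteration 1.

Iteration 1:
  x1: GS value = (9 - (3.1)·-1.0000) / (5.1) = 2.3725;  x1 ← (1−ω)·2.0000 + ω·2.3725 = 2.5476
  x2: GS value = (-6 - (2)·2.5476) / (6) = -1.8492;  x2 ← (1−ω)·-1.0000 + ω·-1.8492 = -2.2483

(2.5476, -2.2483)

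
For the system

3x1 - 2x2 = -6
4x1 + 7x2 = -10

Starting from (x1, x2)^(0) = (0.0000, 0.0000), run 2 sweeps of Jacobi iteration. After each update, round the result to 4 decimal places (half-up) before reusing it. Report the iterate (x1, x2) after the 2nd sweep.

Iteration 1:
  x1 = (-6 - (-2)·0.0000) / (3) = -2.0000
  x2 = (-10 - (4)·0.0000) / (7) = -1.4286
Iteration 2:
  x1 = (-6 - (-2)·-1.4286) / (3) = -2.9524
  x2 = (-10 - (4)·-2.0000) / (7) = -0.2857

(-2.9524, -0.2857)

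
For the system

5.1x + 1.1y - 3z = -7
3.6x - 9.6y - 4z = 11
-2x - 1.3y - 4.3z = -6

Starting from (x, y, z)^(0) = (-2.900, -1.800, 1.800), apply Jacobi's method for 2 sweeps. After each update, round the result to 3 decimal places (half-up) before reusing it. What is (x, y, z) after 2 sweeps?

Iteration 1:
  x = (-7 - (1.1)·-1.800 - (-3)·1.800) / (5.1) = 0.075
  y = (11 - (3.6)·-2.900 - (-4)·1.800) / (-9.6) = -2.983
  z = (-6 - (-2)·-2.900 - (-1.3)·-1.800) / (-4.3) = 3.288
Iteration 2:
  x = (-7 - (1.1)·-2.983 - (-3)·3.288) / (5.1) = 1.205
  y = (11 - (3.6)·0.075 - (-4)·3.288) / (-9.6) = -2.488
  z = (-6 - (-2)·0.075 - (-1.3)·-2.983) / (-4.3) = 2.262

(1.205, -2.488, 2.262)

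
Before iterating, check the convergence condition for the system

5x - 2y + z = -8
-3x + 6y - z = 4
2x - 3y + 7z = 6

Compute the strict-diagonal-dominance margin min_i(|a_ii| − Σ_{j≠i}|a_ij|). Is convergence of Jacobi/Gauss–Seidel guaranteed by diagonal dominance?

row 1: |5| − (2+1) = 2
row 2: |6| − (3+1) = 2
row 3: |7| − (2+3) = 2
minimum over rows = 2 → strictly diagonally dominant (convergence guaranteed)

2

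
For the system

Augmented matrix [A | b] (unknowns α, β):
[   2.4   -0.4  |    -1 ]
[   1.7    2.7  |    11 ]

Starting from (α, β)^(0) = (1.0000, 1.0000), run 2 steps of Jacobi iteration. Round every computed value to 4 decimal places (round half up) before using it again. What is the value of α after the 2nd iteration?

Iteration 1:
  α = (-1 - (-0.4)·1.0000) / (2.4) = -0.2500
  β = (11 - (1.7)·1.0000) / (2.7) = 3.4444
Iteration 2:
  α = (-1 - (-0.4)·3.4444) / (2.4) = 0.1574
  β = (11 - (1.7)·-0.2500) / (2.7) = 4.2315

0.1574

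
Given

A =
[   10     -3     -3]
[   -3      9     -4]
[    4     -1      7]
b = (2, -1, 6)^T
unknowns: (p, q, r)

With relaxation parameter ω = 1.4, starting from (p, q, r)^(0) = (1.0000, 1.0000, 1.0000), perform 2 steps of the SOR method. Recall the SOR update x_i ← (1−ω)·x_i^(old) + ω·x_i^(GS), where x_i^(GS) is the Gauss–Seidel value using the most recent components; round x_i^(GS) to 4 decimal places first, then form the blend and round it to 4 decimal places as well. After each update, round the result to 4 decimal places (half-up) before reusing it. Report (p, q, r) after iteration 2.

Iteration 1:
  p: GS value = (2 - (-3)·1.0000 - (-3)·1.0000) / (10) = 0.8000;  p ← (1−ω)·1.0000 + ω·0.8000 = 0.7200
  q: GS value = (-1 - (-3)·0.7200 - (-4)·1.0000) / (9) = 0.5733;  q ← (1−ω)·1.0000 + ω·0.5733 = 0.4026
  r: GS value = (6 - (4)·0.7200 - (-1)·0.4026) / (7) = 0.5032;  r ← (1−ω)·1.0000 + ω·0.5032 = 0.3045
Iteration 2:
  p: GS value = (2 - (-3)·0.4026 - (-3)·0.3045) / (10) = 0.4121;  p ← (1−ω)·0.7200 + ω·0.4121 = 0.2889
  q: GS value = (-1 - (-3)·0.2889 - (-4)·0.3045) / (9) = 0.1205;  q ← (1−ω)·0.4026 + ω·0.1205 = 0.0077
  r: GS value = (6 - (4)·0.2889 - (-1)·0.0077) / (7) = 0.6932;  r ← (1−ω)·0.3045 + ω·0.6932 = 0.8487

(0.2889, 0.0077, 0.8487)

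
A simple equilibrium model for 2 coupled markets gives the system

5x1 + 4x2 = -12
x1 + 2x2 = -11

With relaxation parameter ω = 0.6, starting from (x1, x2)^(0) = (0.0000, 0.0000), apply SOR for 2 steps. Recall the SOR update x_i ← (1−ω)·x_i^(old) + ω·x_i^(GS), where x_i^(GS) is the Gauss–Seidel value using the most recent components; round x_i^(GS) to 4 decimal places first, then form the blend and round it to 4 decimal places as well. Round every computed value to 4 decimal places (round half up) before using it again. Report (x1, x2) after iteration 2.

Iteration 1:
  x1: GS value = (-12 - (4)·0.0000) / (5) = -2.4000;  x1 ← (1−ω)·0.0000 + ω·-2.4000 = -1.4400
  x2: GS value = (-11 - (1)·-1.4400) / (2) = -4.7800;  x2 ← (1−ω)·0.0000 + ω·-4.7800 = -2.8680
Iteration 2:
  x1: GS value = (-12 - (4)·-2.8680) / (5) = -0.1056;  x1 ← (1−ω)·-1.4400 + ω·-0.1056 = -0.6394
  x2: GS value = (-11 - (1)·-0.6394) / (2) = -5.1803;  x2 ← (1−ω)·-2.8680 + ω·-5.1803 = -4.2554

(-0.6394, -4.2554)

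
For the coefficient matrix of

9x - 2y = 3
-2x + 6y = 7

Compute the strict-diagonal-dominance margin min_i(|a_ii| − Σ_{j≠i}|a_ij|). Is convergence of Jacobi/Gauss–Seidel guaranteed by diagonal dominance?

4

row 1: |9| − (2) = 7
row 2: |6| − (2) = 4
minimum over rows = 4 → strictly diagonally dominant (convergence guaranteed)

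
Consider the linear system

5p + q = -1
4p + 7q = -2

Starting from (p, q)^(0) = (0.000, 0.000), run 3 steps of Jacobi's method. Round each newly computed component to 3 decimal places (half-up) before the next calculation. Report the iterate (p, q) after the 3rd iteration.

(-0.166, -0.204)

Iteration 1:
  p = (-1 - (1)·0.000) / (5) = -0.200
  q = (-2 - (4)·0.000) / (7) = -0.286
Iteration 2:
  p = (-1 - (1)·-0.286) / (5) = -0.143
  q = (-2 - (4)·-0.200) / (7) = -0.171
Iteration 3:
  p = (-1 - (1)·-0.171) / (5) = -0.166
  q = (-2 - (4)·-0.143) / (7) = -0.204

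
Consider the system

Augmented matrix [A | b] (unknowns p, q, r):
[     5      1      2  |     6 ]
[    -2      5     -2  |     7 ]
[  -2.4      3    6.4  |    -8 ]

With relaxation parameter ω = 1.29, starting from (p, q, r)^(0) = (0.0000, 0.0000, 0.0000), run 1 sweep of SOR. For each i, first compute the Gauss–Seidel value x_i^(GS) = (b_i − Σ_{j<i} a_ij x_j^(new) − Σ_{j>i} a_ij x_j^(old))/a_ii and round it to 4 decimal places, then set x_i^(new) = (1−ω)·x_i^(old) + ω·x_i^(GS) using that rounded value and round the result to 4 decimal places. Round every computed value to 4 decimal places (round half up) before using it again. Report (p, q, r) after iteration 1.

Iteration 1:
  p: GS value = (6 - (1)·0.0000 - (2)·0.0000) / (5) = 1.2000;  p ← (1−ω)·0.0000 + ω·1.2000 = 1.5480
  q: GS value = (7 - (-2)·1.5480 - (-2)·0.0000) / (5) = 2.0192;  q ← (1−ω)·0.0000 + ω·2.0192 = 2.6048
  r: GS value = (-8 - (-2.4)·1.5480 - (3)·2.6048) / (6.4) = -1.8905;  r ← (1−ω)·0.0000 + ω·-1.8905 = -2.4387

(1.5480, 2.6048, -2.4387)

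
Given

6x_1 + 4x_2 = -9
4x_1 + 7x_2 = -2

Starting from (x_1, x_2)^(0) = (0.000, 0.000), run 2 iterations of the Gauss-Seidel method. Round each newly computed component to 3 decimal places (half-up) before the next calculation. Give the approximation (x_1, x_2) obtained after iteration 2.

(-1.881, 0.789)

Iteration 1:
  x_1 = (-9 - (4)·0.000) / (6) = -1.500
  x_2 = (-2 - (4)·-1.500) / (7) = 0.571
Iteration 2:
  x_1 = (-9 - (4)·0.571) / (6) = -1.881
  x_2 = (-2 - (4)·-1.881) / (7) = 0.789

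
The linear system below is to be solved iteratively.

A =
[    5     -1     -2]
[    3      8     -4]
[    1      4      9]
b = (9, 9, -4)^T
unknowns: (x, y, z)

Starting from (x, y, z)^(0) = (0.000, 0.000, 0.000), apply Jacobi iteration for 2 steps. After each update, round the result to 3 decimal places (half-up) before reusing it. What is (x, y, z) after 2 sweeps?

Iteration 1:
  x = (9 - (-1)·0.000 - (-2)·0.000) / (5) = 1.800
  y = (9 - (3)·0.000 - (-4)·0.000) / (8) = 1.125
  z = (-4 - (1)·0.000 - (4)·0.000) / (9) = -0.444
Iteration 2:
  x = (9 - (-1)·1.125 - (-2)·-0.444) / (5) = 1.847
  y = (9 - (3)·1.800 - (-4)·-0.444) / (8) = 0.228
  z = (-4 - (1)·1.800 - (4)·1.125) / (9) = -1.144

(1.847, 0.228, -1.144)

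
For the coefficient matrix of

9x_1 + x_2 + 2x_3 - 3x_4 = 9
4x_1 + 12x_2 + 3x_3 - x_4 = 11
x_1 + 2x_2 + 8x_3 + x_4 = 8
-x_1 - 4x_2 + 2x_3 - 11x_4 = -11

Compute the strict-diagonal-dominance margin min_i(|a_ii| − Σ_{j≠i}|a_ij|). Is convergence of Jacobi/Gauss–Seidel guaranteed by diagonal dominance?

3

row 1: |9| − (1+2+3) = 3
row 2: |12| − (4+3+1) = 4
row 3: |8| − (1+2+1) = 4
row 4: |-11| − (1+4+2) = 4
minimum over rows = 3 → strictly diagonally dominant (convergence guaranteed)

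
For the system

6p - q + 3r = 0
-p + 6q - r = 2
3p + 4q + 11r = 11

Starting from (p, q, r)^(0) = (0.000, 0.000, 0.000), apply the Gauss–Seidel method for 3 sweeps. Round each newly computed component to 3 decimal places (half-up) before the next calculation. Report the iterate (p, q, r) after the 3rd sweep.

(-0.407, 0.424, 0.957)

Iteration 1:
  p = (0 - (-1)·0.000 - (3)·0.000) / (6) = 0.000
  q = (2 - (-1)·0.000 - (-1)·0.000) / (6) = 0.333
  r = (11 - (3)·0.000 - (4)·0.333) / (11) = 0.879
Iteration 2:
  p = (0 - (-1)·0.333 - (3)·0.879) / (6) = -0.384
  q = (2 - (-1)·-0.384 - (-1)·0.879) / (6) = 0.416
  r = (11 - (3)·-0.384 - (4)·0.416) / (11) = 0.953
Iteration 3:
  p = (0 - (-1)·0.416 - (3)·0.953) / (6) = -0.407
  q = (2 - (-1)·-0.407 - (-1)·0.953) / (6) = 0.424
  r = (11 - (3)·-0.407 - (4)·0.424) / (11) = 0.957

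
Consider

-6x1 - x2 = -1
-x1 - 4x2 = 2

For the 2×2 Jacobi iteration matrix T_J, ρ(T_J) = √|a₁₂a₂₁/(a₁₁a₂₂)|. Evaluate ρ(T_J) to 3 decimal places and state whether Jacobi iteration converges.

0.204

a₁₂a₂₁/(a₁₁a₂₂) = (-1)·(-1) / ((-6)·(-4)) = 0.041667
ρ = √|0.041667| = √0.041667 = 0.204
ρ < 1, so Jacobi converges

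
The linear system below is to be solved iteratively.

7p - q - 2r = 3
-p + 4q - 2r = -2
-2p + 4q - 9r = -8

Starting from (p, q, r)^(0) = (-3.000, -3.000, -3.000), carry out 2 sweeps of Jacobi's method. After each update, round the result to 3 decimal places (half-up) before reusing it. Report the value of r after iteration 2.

-0.143

Iteration 1:
  p = (3 - (-1)·-3.000 - (-2)·-3.000) / (7) = -0.857
  q = (-2 - (-1)·-3.000 - (-2)·-3.000) / (4) = -2.750
  r = (-8 - (-2)·-3.000 - (4)·-3.000) / (-9) = 0.222
Iteration 2:
  p = (3 - (-1)·-2.750 - (-2)·0.222) / (7) = 0.099
  q = (-2 - (-1)·-0.857 - (-2)·0.222) / (4) = -0.603
  r = (-8 - (-2)·-0.857 - (4)·-2.750) / (-9) = -0.143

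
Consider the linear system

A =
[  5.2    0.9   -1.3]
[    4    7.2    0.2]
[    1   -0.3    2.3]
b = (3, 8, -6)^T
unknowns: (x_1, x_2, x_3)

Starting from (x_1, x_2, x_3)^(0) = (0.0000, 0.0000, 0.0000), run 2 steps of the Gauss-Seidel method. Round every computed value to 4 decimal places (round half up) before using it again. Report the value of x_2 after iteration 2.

1.3260

Iteration 1:
  x_1 = (3 - (0.9)·0.0000 - (-1.3)·0.0000) / (5.2) = 0.5769
  x_2 = (8 - (4)·0.5769 - (0.2)·0.0000) / (7.2) = 0.7906
  x_3 = (-6 - (1)·0.5769 - (-0.3)·0.7906) / (2.3) = -2.7564
Iteration 2:
  x_1 = (3 - (0.9)·0.7906 - (-1.3)·-2.7564) / (5.2) = -0.2490
  x_2 = (8 - (4)·-0.2490 - (0.2)·-2.7564) / (7.2) = 1.3260
  x_3 = (-6 - (1)·-0.2490 - (-0.3)·1.3260) / (2.3) = -2.3275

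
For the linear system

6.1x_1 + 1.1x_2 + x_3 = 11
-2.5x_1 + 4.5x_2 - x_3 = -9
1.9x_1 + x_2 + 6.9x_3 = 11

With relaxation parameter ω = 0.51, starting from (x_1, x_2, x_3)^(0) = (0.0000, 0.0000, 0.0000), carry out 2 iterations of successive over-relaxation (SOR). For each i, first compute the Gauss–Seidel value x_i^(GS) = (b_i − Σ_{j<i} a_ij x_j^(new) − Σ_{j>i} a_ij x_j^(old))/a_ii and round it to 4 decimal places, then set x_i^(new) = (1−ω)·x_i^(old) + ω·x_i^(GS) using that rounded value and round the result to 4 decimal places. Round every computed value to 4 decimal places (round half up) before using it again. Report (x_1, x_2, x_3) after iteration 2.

Iteration 1:
  x_1: GS value = (11 - (1.1)·0.0000 - (1)·0.0000) / (6.1) = 1.8033;  x_1 ← (1−ω)·0.0000 + ω·1.8033 = 0.9197
  x_2: GS value = (-9 - (-2.5)·0.9197 - (-1)·0.0000) / (4.5) = -1.4891;  x_2 ← (1−ω)·0.0000 + ω·-1.4891 = -0.7594
  x_3: GS value = (11 - (1.9)·0.9197 - (1)·-0.7594) / (6.9) = 1.4510;  x_3 ← (1−ω)·0.0000 + ω·1.4510 = 0.7400
Iteration 2:
  x_1: GS value = (11 - (1.1)·-0.7594 - (1)·0.7400) / (6.1) = 1.8189;  x_1 ← (1−ω)·0.9197 + ω·1.8189 = 1.3783
  x_2: GS value = (-9 - (-2.5)·1.3783 - (-1)·0.7400) / (4.5) = -1.0698;  x_2 ← (1−ω)·-0.7594 + ω·-1.0698 = -0.9177
  x_3: GS value = (11 - (1.9)·1.3783 - (1)·-0.9177) / (6.9) = 1.3477;  x_3 ← (1−ω)·0.7400 + ω·1.3477 = 1.0499

(1.3783, -0.9177, 1.0499)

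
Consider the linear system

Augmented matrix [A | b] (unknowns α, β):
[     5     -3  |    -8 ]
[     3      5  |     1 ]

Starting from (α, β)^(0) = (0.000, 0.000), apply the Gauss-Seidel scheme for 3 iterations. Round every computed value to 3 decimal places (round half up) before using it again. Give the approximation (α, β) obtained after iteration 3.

Iteration 1:
  α = (-8 - (-3)·0.000) / (5) = -1.600
  β = (1 - (3)·-1.600) / (5) = 1.160
Iteration 2:
  α = (-8 - (-3)·1.160) / (5) = -0.904
  β = (1 - (3)·-0.904) / (5) = 0.742
Iteration 3:
  α = (-8 - (-3)·0.742) / (5) = -1.155
  β = (1 - (3)·-1.155) / (5) = 0.893

(-1.155, 0.893)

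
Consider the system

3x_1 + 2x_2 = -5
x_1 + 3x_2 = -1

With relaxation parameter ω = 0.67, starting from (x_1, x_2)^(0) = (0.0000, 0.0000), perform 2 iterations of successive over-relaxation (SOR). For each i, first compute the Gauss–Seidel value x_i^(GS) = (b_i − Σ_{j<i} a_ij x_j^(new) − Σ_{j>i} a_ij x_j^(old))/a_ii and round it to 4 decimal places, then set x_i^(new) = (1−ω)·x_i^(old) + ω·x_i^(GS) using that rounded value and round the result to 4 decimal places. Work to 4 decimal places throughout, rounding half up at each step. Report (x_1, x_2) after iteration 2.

Iteration 1:
  x_1: GS value = (-5 - (2)·0.0000) / (3) = -1.6667;  x_1 ← (1−ω)·0.0000 + ω·-1.6667 = -1.1167
  x_2: GS value = (-1 - (1)·-1.1167) / (3) = 0.0389;  x_2 ← (1−ω)·0.0000 + ω·0.0389 = 0.0261
Iteration 2:
  x_1: GS value = (-5 - (2)·0.0261) / (3) = -1.6841;  x_1 ← (1−ω)·-1.1167 + ω·-1.6841 = -1.4969
  x_2: GS value = (-1 - (1)·-1.4969) / (3) = 0.1656;  x_2 ← (1−ω)·0.0261 + ω·0.1656 = 0.1196

(-1.4969, 0.1196)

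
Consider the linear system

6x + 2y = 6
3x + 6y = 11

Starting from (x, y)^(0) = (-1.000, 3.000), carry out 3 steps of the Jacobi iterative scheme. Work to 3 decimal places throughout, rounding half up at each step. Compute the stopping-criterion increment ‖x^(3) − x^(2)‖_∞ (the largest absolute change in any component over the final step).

0.167

Iteration 1:
  x = (6 - (2)·3.000) / (6) = 0.000
  y = (11 - (3)·-1.000) / (6) = 2.333
Iteration 2:
  x = (6 - (2)·2.333) / (6) = 0.222
  y = (11 - (3)·0.000) / (6) = 1.833
Iteration 3:
  x = (6 - (2)·1.833) / (6) = 0.389
  y = (11 - (3)·0.222) / (6) = 1.722
Change: (0.167, -0.111) → max |·| = 0.167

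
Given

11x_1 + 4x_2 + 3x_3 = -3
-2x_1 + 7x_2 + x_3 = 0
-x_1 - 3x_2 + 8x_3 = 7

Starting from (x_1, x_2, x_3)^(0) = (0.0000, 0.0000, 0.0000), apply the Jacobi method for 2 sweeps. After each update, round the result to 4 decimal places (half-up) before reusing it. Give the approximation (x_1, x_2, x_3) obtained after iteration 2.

Iteration 1:
  x_1 = (-3 - (4)·0.0000 - (3)·0.0000) / (11) = -0.2727
  x_2 = (0 - (-2)·0.0000 - (1)·0.0000) / (7) = 0.0000
  x_3 = (7 - (-1)·0.0000 - (-3)·0.0000) / (8) = 0.8750
Iteration 2:
  x_1 = (-3 - (4)·0.0000 - (3)·0.8750) / (11) = -0.5114
  x_2 = (0 - (-2)·-0.2727 - (1)·0.8750) / (7) = -0.2029
  x_3 = (7 - (-1)·-0.2727 - (-3)·0.0000) / (8) = 0.8409

(-0.5114, -0.2029, 0.8409)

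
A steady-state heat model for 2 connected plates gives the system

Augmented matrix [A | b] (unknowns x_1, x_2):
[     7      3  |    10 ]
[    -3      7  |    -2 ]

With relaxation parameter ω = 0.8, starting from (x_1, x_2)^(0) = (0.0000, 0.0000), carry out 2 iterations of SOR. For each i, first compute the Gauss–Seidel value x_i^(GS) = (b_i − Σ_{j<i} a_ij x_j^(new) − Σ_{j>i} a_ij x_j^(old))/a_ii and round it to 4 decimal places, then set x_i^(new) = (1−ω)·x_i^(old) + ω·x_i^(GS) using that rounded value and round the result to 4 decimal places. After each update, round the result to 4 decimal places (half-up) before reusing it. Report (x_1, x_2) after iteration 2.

(1.3155, 0.2551)

Iteration 1:
  x_1: GS value = (10 - (3)·0.0000) / (7) = 1.4286;  x_1 ← (1−ω)·0.0000 + ω·1.4286 = 1.1429
  x_2: GS value = (-2 - (-3)·1.1429) / (7) = 0.2041;  x_2 ← (1−ω)·0.0000 + ω·0.2041 = 0.1633
Iteration 2:
  x_1: GS value = (10 - (3)·0.1633) / (7) = 1.3586;  x_1 ← (1−ω)·1.1429 + ω·1.3586 = 1.3155
  x_2: GS value = (-2 - (-3)·1.3155) / (7) = 0.2781;  x_2 ← (1−ω)·0.1633 + ω·0.2781 = 0.2551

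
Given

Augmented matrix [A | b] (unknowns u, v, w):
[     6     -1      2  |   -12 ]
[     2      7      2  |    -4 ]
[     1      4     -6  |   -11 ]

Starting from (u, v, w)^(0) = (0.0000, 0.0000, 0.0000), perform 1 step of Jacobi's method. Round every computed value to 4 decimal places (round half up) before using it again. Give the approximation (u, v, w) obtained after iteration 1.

(-2.0000, -0.5714, 1.8333)

Iteration 1:
  u = (-12 - (-1)·0.0000 - (2)·0.0000) / (6) = -2.0000
  v = (-4 - (2)·0.0000 - (2)·0.0000) / (7) = -0.5714
  w = (-11 - (1)·0.0000 - (4)·0.0000) / (-6) = 1.8333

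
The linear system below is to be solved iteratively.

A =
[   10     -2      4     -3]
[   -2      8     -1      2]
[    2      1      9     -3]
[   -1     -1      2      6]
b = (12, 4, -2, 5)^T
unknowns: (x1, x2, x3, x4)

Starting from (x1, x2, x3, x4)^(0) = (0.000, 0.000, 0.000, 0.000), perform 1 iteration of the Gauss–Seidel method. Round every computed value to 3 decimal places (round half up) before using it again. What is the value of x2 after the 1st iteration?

0.800

Iteration 1:
  x1 = (12 - (-2)·0.000 - (4)·0.000 - (-3)·0.000) / (10) = 1.200
  x2 = (4 - (-2)·1.200 - (-1)·0.000 - (2)·0.000) / (8) = 0.800
  x3 = (-2 - (2)·1.200 - (1)·0.800 - (-3)·0.000) / (9) = -0.578
  x4 = (5 - (-1)·1.200 - (-1)·0.800 - (2)·-0.578) / (6) = 1.359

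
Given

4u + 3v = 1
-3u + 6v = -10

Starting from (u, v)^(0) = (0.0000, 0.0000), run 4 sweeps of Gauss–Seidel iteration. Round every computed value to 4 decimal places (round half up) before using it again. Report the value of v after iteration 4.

Iteration 1:
  u = (1 - (3)·0.0000) / (4) = 0.2500
  v = (-10 - (-3)·0.2500) / (6) = -1.5417
Iteration 2:
  u = (1 - (3)·-1.5417) / (4) = 1.4063
  v = (-10 - (-3)·1.4063) / (6) = -0.9635
Iteration 3:
  u = (1 - (3)·-0.9635) / (4) = 0.9726
  v = (-10 - (-3)·0.9726) / (6) = -1.1804
Iteration 4:
  u = (1 - (3)·-1.1804) / (4) = 1.1353
  v = (-10 - (-3)·1.1353) / (6) = -1.0990

-1.0990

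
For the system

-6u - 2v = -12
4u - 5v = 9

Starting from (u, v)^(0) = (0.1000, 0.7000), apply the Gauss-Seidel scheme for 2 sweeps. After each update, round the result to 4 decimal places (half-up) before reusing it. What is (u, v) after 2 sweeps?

(2.1289, -0.0969)

Iteration 1:
  u = (-12 - (-2)·0.7000) / (-6) = 1.7667
  v = (9 - (4)·1.7667) / (-5) = -0.3866
Iteration 2:
  u = (-12 - (-2)·-0.3866) / (-6) = 2.1289
  v = (9 - (4)·2.1289) / (-5) = -0.0969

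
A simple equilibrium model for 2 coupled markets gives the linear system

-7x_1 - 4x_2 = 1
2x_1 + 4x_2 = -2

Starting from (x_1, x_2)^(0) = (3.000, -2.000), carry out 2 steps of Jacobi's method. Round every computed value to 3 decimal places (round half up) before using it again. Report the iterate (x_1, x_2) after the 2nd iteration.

Iteration 1:
  x_1 = (1 - (-4)·-2.000) / (-7) = 1.000
  x_2 = (-2 - (2)·3.000) / (4) = -2.000
Iteration 2:
  x_1 = (1 - (-4)·-2.000) / (-7) = 1.000
  x_2 = (-2 - (2)·1.000) / (4) = -1.000

(1.000, -1.000)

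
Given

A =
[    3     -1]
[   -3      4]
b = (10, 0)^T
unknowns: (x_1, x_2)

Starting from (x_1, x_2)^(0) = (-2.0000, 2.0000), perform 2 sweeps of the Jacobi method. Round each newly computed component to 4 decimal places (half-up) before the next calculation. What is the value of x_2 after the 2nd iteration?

Iteration 1:
  x_1 = (10 - (-1)·2.0000) / (3) = 4.0000
  x_2 = (0 - (-3)·-2.0000) / (4) = -1.5000
Iteration 2:
  x_1 = (10 - (-1)·-1.5000) / (3) = 2.8333
  x_2 = (0 - (-3)·4.0000) / (4) = 3.0000

3.0000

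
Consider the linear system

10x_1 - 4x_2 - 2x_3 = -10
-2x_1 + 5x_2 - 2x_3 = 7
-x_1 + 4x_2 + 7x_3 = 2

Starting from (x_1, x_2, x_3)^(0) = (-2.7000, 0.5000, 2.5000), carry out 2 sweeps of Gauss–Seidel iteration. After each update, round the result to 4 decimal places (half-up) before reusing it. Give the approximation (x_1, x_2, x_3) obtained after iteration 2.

Iteration 1:
  x_1 = (-10 - (-4)·0.5000 - (-2)·2.5000) / (10) = -0.3000
  x_2 = (7 - (-2)·-0.3000 - (-2)·2.5000) / (5) = 2.2800
  x_3 = (2 - (-1)·-0.3000 - (4)·2.2800) / (7) = -1.0600
Iteration 2:
  x_1 = (-10 - (-4)·2.2800 - (-2)·-1.0600) / (10) = -0.3000
  x_2 = (7 - (-2)·-0.3000 - (-2)·-1.0600) / (5) = 0.8560
  x_3 = (2 - (-1)·-0.3000 - (4)·0.8560) / (7) = -0.2463

(-0.3000, 0.8560, -0.2463)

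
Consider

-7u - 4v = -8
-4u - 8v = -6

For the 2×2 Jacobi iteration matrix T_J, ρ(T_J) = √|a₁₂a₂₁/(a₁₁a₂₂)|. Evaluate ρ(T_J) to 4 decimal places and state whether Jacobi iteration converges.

a₁₂a₂₁/(a₁₁a₂₂) = (-4)·(-4) / ((-7)·(-8)) = 0.285714
ρ = √|0.285714| = √0.285714 = 0.5345
ρ < 1, so Jacobi converges

0.5345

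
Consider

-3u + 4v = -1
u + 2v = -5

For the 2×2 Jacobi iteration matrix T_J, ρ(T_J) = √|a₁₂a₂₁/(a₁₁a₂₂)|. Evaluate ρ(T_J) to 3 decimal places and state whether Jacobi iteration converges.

a₁₂a₂₁/(a₁₁a₂₂) = (4)·(1) / ((-3)·(2)) = -0.666667
ρ = √|-0.666667| = √0.666667 = 0.816
ρ < 1, so Jacobi converges

0.816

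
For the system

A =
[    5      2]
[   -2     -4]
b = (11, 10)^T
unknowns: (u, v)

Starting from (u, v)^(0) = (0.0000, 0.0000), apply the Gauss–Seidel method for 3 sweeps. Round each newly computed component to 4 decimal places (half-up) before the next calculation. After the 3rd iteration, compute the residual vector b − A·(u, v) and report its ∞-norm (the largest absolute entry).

Iteration 1:
  u = (11 - (2)·0.0000) / (5) = 2.2000
  v = (10 - (-2)·2.2000) / (-4) = -3.6000
Iteration 2:
  u = (11 - (2)·-3.6000) / (5) = 3.6400
  v = (10 - (-2)·3.6400) / (-4) = -4.3200
Iteration 3:
  u = (11 - (2)·-4.3200) / (5) = 3.9280
  v = (10 - (-2)·3.9280) / (-4) = -4.4640
Residual b − A·x = (0.2880, 0.0000); ∞-norm = 0.2880

0.2880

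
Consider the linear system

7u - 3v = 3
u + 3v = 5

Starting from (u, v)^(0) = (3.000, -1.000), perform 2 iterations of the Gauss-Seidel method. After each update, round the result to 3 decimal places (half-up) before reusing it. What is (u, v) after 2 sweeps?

Iteration 1:
  u = (3 - (-3)·-1.000) / (7) = 0.000
  v = (5 - (1)·0.000) / (3) = 1.667
Iteration 2:
  u = (3 - (-3)·1.667) / (7) = 1.143
  v = (5 - (1)·1.143) / (3) = 1.286

(1.143, 1.286)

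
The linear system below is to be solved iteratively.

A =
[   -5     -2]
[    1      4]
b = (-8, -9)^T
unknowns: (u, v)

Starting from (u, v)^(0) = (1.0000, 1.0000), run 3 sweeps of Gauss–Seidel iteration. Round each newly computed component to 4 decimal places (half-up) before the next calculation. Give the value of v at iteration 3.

-2.9405

Iteration 1:
  u = (-8 - (-2)·1.0000) / (-5) = 1.2000
  v = (-9 - (1)·1.2000) / (4) = -2.5500
Iteration 2:
  u = (-8 - (-2)·-2.5500) / (-5) = 2.6200
  v = (-9 - (1)·2.6200) / (4) = -2.9050
Iteration 3:
  u = (-8 - (-2)·-2.9050) / (-5) = 2.7620
  v = (-9 - (1)·2.7620) / (4) = -2.9405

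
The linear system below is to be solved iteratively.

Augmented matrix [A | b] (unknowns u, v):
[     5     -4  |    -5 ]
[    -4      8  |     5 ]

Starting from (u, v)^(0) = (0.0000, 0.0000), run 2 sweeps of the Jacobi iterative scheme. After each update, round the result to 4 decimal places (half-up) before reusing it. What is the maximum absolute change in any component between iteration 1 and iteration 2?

Iteration 1:
  u = (-5 - (-4)·0.0000) / (5) = -1.0000
  v = (5 - (-4)·0.0000) / (8) = 0.6250
Iteration 2:
  u = (-5 - (-4)·0.6250) / (5) = -0.5000
  v = (5 - (-4)·-1.0000) / (8) = 0.1250
Change: (0.5000, -0.5000) → max |·| = 0.5000

0.5000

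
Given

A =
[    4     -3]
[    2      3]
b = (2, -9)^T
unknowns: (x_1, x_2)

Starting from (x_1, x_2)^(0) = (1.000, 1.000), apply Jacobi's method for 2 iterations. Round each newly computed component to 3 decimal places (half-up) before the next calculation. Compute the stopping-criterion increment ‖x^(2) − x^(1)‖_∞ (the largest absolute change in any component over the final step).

Iteration 1:
  x_1 = (2 - (-3)·1.000) / (4) = 1.250
  x_2 = (-9 - (2)·1.000) / (3) = -3.667
Iteration 2:
  x_1 = (2 - (-3)·-3.667) / (4) = -2.250
  x_2 = (-9 - (2)·1.250) / (3) = -3.833
Change: (-3.500, -0.166) → max |·| = 3.500

3.500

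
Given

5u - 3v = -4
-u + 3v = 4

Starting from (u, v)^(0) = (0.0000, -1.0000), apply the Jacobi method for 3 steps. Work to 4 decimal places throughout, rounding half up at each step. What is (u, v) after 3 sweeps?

Iteration 1:
  u = (-4 - (-3)·-1.0000) / (5) = -1.4000
  v = (4 - (-1)·0.0000) / (3) = 1.3333
Iteration 2:
  u = (-4 - (-3)·1.3333) / (5) = 0.0000
  v = (4 - (-1)·-1.4000) / (3) = 0.8667
Iteration 3:
  u = (-4 - (-3)·0.8667) / (5) = -0.2800
  v = (4 - (-1)·0.0000) / (3) = 1.3333

(-0.2800, 1.3333)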